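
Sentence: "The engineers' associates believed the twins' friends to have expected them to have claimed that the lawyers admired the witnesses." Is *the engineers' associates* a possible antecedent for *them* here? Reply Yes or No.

*them* is a pronoun; Principle B requires it to be free in its binding domain — the clause headed by 'expected'.
— the engineers' associates: subject of the matrix clause; c-commands the pronoun but lies outside its binding domain — allowed.

Yes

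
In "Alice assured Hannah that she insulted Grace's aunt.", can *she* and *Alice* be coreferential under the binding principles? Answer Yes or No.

Yes

*Alice* is an R-expression; Principle C requires it to be free (not bound by any c-commanding expression).
— she: subject of the clause headed by 'insulted'; the pronoun does not c-command the R-expression — coreference allowed.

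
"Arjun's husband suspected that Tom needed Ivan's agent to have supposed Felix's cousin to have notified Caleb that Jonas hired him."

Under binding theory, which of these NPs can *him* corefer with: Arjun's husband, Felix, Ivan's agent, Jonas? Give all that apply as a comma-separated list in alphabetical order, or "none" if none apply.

*him* is a pronoun; Principle B requires it to be free in its binding domain — the clause headed by 'hired'.
— Arjun's husband: subject of the matrix clause; c-commands the pronoun but lies outside its binding domain — allowed.
— Felix: possessor inside the subject DP of the clause headed by 'notified'; does not c-command the pronoun — Principle B does not apply; allowed.
— Ivan's agent: subject of the clause headed by 'supposed'; c-commands the pronoun but lies outside its binding domain — allowed.
— Jonas: subject of the clause headed by 'hired'; c-commands the pronoun within its binding domain — blocked (Principle B).

Arjun's husband, Felix, Ivan's agent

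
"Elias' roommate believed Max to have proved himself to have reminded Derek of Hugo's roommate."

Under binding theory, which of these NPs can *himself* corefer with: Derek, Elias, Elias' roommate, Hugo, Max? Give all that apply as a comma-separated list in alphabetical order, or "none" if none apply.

*himself* is a reflexive; Principle A requires it to be bound within its binding domain — the clause headed by 'proved'.
— Derek: object of the clause headed by 'reminded'; does not c-command the reflexive — cannot bind it (Principle A).
— Elias: possessor inside the subject DP of the matrix clause; does not c-command the reflexive — cannot bind it (Principle A).
— Elias' roommate: subject of the matrix clause; c-commands the reflexive but lies outside its binding domain — cannot bind it (Principle A).
— Hugo: possessor inside the second object DP of the clause headed by 'reminded'; does not c-command the reflexive — cannot bind it (Principle A).
— Max: subject of the clause headed by 'proved'; c-commands the reflexive within its binding domain — allowed (Principle A).

Max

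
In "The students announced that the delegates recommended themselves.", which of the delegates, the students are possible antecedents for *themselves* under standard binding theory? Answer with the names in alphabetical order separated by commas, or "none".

the delegates

*themselves* is a reflexive; Principle A requires it to be bound within its binding domain — the clause headed by 'recommended'.
— the delegates: subject of the clause headed by 'recommended'; c-commands the reflexive within its binding domain — allowed (Principle A).
— the students: subject of the matrix clause; c-commands the reflexive but lies outside its binding domain — cannot bind it (Principle A).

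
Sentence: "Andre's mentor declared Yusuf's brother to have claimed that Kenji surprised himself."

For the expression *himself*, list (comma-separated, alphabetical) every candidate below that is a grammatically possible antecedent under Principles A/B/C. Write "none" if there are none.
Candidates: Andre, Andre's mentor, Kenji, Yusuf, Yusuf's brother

Kenji

*himself* is a reflexive; Principle A requires it to be bound within its binding domain — the clause headed by 'surprised'.
— Andre: possessor inside the subject DP of the matrix clause; does not c-command the reflexive — cannot bind it (Principle A).
— Andre's mentor: subject of the matrix clause; c-commands the reflexive but lies outside its binding domain — cannot bind it (Principle A).
— Kenji: subject of the clause headed by 'surprised'; c-commands the reflexive within its binding domain — allowed (Principle A).
— Yusuf: possessor inside the subject DP of the clause headed by 'claimed'; does not c-command the reflexive — cannot bind it (Principle A).
— Yusuf's brother: subject of the clause headed by 'claimed'; c-commands the reflexive but lies outside its binding domain — cannot bind it (Principle A).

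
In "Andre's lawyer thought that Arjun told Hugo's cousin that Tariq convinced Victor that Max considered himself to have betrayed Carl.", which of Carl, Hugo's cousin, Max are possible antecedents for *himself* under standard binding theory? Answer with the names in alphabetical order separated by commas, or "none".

Max

*himself* is a reflexive; Principle A requires it to be bound within its binding domain — the clause headed by 'considered'.
— Carl: object of the clause headed by 'betrayed'; does not c-command the reflexive — cannot bind it (Principle A).
— Hugo's cousin: object of the clause headed by 'told'; c-commands the reflexive but lies outside its binding domain — cannot bind it (Principle A).
— Max: subject of the clause headed by 'considered'; c-commands the reflexive within its binding domain — allowed (Principle A).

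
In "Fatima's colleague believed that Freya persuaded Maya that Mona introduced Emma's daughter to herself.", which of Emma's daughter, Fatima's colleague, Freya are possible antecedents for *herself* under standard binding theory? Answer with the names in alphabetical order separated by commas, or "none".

Emma's daughter

*herself* is a reflexive; Principle A requires it to be bound within its binding domain — the clause headed by 'introduced'.
— Emma's daughter: object of the clause headed by 'introduced'; c-commands the reflexive within its binding domain — allowed (Principle A).
— Fatima's colleague: subject of the matrix clause; c-commands the reflexive but lies outside its binding domain — cannot bind it (Principle A).
— Freya: subject of the clause headed by 'persuaded'; c-commands the reflexive but lies outside its binding domain — cannot bind it (Principle A).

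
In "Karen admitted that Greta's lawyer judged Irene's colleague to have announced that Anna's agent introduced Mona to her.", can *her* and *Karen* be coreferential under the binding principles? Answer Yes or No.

*Karen* is an R-expression; Principle C requires it to be free (not bound by any c-commanding expression).
— her: second object of the clause headed by 'introduced'; the pronoun does not c-command the R-expression — coreference allowed.

Yes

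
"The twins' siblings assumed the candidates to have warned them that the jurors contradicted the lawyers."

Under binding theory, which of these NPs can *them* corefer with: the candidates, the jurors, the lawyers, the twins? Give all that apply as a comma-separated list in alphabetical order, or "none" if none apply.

*them* is a pronoun; Principle B requires it to be free in its binding domain — the clause headed by 'warned'.
— the candidates: subject of the clause headed by 'warned'; c-commands the pronoun within its binding domain — blocked (Principle B).
— the jurors: subject of the clause headed by 'contradicted'; is c-commanded by the pronoun; coreference would bind this R-expression — blocked (Principle C).
— the lawyers: object of the clause headed by 'contradicted'; is c-commanded by the pronoun; coreference would bind this R-expression — blocked (Principle C).
— the twins: possessor inside the subject DP of the matrix clause; does not c-command the pronoun — Principle B does not apply; allowed.

the twins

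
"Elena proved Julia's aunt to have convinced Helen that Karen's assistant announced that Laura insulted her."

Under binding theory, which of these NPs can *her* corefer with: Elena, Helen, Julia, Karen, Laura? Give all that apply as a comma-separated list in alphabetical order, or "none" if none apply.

Elena, Helen, Julia, Karen

*her* is a pronoun; Principle B requires it to be free in its binding domain — the clause headed by 'insulted'.
— Elena: subject of the matrix clause; c-commands the pronoun but lies outside its binding domain — allowed.
— Helen: object of the clause headed by 'convinced'; c-commands the pronoun but lies outside its binding domain — allowed.
— Julia: possessor inside the subject DP of the clause headed by 'convinced'; does not c-command the pronoun — Principle B does not apply; allowed.
— Karen: possessor inside the subject DP of the clause headed by 'announced'; does not c-command the pronoun — Principle B does not apply; allowed.
— Laura: subject of the clause headed by 'insulted'; c-commands the pronoun within its binding domain — blocked (Principle B).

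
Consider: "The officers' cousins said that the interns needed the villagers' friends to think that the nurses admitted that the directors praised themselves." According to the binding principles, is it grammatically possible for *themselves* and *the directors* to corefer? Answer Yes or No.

Yes

*themselves* is a reflexive; Principle A requires it to be bound within its binding domain — the clause headed by 'praised'.
— the directors: subject of the clause headed by 'praised'; c-commands the reflexive within its binding domain — allowed (Principle A).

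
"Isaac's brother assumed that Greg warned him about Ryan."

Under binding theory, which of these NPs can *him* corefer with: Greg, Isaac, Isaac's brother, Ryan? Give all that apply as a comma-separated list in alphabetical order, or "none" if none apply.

Isaac, Isaac's brother

*him* is a pronoun; Principle B requires it to be free in its binding domain — the clause headed by 'warned'.
— Greg: subject of the clause headed by 'warned'; c-commands the pronoun within its binding domain — blocked (Principle B).
— Isaac: possessor inside the subject DP of the matrix clause; does not c-command the pronoun — Principle B does not apply; allowed.
— Isaac's brother: subject of the matrix clause; c-commands the pronoun but lies outside its binding domain — allowed.
— Ryan: second object of the clause headed by 'warned'; is c-commanded by the pronoun; coreference would bind this R-expression — blocked (Principle C).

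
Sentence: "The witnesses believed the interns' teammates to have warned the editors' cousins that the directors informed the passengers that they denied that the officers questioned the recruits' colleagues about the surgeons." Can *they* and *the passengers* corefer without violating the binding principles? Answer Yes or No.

*the passengers* is an R-expression; Principle C requires it to be free (not bound by any c-commanding expression).
— they: subject of the clause headed by 'denied'; the pronoun does not c-command the R-expression — coreference allowed.

Yes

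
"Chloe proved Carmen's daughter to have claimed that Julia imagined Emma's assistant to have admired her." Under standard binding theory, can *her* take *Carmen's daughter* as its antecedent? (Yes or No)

*her* is a pronoun; Principle B requires it to be free in its binding domain — the clause headed by 'admired'.
— Carmen's daughter: subject of the clause headed by 'claimed'; c-commands the pronoun but lies outside its binding domain — allowed.

Yes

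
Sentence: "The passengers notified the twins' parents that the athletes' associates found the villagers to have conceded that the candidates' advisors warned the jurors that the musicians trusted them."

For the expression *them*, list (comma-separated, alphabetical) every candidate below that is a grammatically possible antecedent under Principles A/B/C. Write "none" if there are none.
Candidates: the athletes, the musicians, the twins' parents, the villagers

the athletes, the twins' parents, the villagers

*them* is a pronoun; Principle B requires it to be free in its binding domain — the clause headed by 'trusted'.
— the athletes: possessor inside the subject DP of the clause headed by 'found'; does not c-command the pronoun — Principle B does not apply; allowed.
— the musicians: subject of the clause headed by 'trusted'; c-commands the pronoun within its binding domain — blocked (Principle B).
— the twins' parents: object of the matrix clause; c-commands the pronoun but lies outside its binding domain — allowed.
— the villagers: subject of the clause headed by 'conceded'; c-commands the pronoun but lies outside its binding domain — allowed.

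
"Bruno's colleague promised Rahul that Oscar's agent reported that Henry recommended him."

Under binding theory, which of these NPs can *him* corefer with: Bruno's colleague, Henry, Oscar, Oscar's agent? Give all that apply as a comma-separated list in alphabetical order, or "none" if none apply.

*him* is a pronoun; Principle B requires it to be free in its binding domain — the clause headed by 'recommended'.
— Bruno's colleague: subject of the matrix clause; c-commands the pronoun but lies outside its binding domain — allowed.
— Henry: subject of the clause headed by 'recommended'; c-commands the pronoun within its binding domain — blocked (Principle B).
— Oscar: possessor inside the subject DP of the clause headed by 'reported'; does not c-command the pronoun — Principle B does not apply; allowed.
— Oscar's agent: subject of the clause headed by 'reported'; c-commands the pronoun but lies outside its binding domain — allowed.

Bruno's colleague, Oscar, Oscar's agent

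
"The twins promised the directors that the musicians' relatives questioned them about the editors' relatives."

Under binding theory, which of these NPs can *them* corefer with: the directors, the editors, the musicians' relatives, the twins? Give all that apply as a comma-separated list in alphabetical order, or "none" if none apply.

*them* is a pronoun; Principle B requires it to be free in its binding domain — the clause headed by 'questioned'.
— the directors: object of the matrix clause; c-commands the pronoun but lies outside its binding domain — allowed.
— the editors: possessor inside the second object DP of the clause headed by 'questioned'; is c-commanded by the pronoun; coreference would bind this R-expression — blocked (Principle C).
— the musicians' relatives: subject of the clause headed by 'questioned'; c-commands the pronoun within its binding domain — blocked (Principle B).
— the twins: subject of the matrix clause; c-commands the pronoun but lies outside its binding domain — allowed.

the directors, the twins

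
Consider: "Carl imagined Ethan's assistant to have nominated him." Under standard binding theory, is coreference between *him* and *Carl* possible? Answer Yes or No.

*Carl* is an R-expression; Principle C requires it to be free (not bound by any c-commanding expression).
— him: object of the clause headed by 'nominated'; the pronoun does not c-command the R-expression — coreference allowed.

Yes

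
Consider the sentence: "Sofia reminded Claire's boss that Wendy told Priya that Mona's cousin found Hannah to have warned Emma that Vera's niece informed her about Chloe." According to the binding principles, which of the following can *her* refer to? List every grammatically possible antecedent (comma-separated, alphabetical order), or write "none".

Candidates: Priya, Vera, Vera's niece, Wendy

Priya, Vera, Wendy

*her* is a pronoun; Principle B requires it to be free in its binding domain — the clause headed by 'informed'.
— Priya: object of the clause headed by 'told'; c-commands the pronoun but lies outside its binding domain — allowed.
— Vera: possessor inside the subject DP of the clause headed by 'informed'; does not c-command the pronoun — Principle B does not apply; allowed.
— Vera's niece: subject of the clause headed by 'informed'; c-commands the pronoun within its binding domain — blocked (Principle B).
— Wendy: subject of the clause headed by 'told'; c-commands the pronoun but lies outside its binding domain — allowed.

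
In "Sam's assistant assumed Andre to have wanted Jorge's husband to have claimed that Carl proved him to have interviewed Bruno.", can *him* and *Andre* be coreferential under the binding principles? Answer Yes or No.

Yes

*Andre* is an R-expression; Principle C requires it to be free (not bound by any c-commanding expression).
— him: subject of the clause headed by 'interviewed'; the pronoun does not c-command the R-expression — coreference allowed.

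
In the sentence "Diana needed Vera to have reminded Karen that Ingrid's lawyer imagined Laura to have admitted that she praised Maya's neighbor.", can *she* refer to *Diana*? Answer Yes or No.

*she* is a pronoun; Principle B requires it to be free in its binding domain — the clause headed by 'praised'.
— Diana: subject of the matrix clause; c-commands the pronoun but lies outside its binding domain — allowed.

Yes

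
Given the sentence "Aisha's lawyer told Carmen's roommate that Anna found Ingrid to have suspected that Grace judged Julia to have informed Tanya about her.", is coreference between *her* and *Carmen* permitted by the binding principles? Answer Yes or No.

Yes

*her* is a pronoun; Principle B requires it to be free in its binding domain — the clause headed by 'informed'.
— Carmen: possessor inside the object DP of the matrix clause; does not c-command the pronoun — Principle B does not apply; allowed.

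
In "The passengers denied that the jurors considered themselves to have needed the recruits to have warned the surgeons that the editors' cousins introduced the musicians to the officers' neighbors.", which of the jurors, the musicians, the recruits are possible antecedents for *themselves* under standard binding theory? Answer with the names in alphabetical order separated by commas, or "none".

*themselves* is a reflexive; Principle A requires it to be bound within its binding domain — the clause headed by 'considered'.
— the jurors: subject of the clause headed by 'considered'; c-commands the reflexive within its binding domain — allowed (Principle A).
— the musicians: object of the clause headed by 'introduced'; does not c-command the reflexive — cannot bind it (Principle A).
— the recruits: subject of the clause headed by 'warned'; does not c-command the reflexive — cannot bind it (Principle A).

the jurors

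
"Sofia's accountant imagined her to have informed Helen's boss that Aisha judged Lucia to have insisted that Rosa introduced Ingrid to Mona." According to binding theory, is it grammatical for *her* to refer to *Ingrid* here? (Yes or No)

No

*Ingrid* is an R-expression; Principle C requires it to be free (not bound by any c-commanding expression).
— her: subject of the clause headed by 'informed'; the pronoun c-commands the R-expression — coreference blocked (Principle C).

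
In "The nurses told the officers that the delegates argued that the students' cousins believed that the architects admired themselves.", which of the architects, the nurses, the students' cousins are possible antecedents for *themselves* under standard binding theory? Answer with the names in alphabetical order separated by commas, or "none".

*themselves* is a reflexive; Principle A requires it to be bound within its binding domain — the clause headed by 'admired'.
— the architects: subject of the clause headed by 'admired'; c-commands the reflexive within its binding domain — allowed (Principle A).
— the nurses: subject of the matrix clause; c-commands the reflexive but lies outside its binding domain — cannot bind it (Principle A).
— the students' cousins: subject of the clause headed by 'believed'; c-commands the reflexive but lies outside its binding domain — cannot bind it (Principle A).

the architects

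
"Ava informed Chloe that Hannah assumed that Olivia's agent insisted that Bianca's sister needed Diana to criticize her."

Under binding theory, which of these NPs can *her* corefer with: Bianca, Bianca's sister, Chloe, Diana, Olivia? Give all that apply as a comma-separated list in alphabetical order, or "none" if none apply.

*her* is a pronoun; Principle B requires it to be free in its binding domain — the clause headed by 'criticize'.
— Bianca: possessor inside the subject DP of the clause headed by 'needed'; does not c-command the pronoun — Principle B does not apply; allowed.
— Bianca's sister: subject of the clause headed by 'needed'; c-commands the pronoun but lies outside its binding domain — allowed.
— Chloe: object of the matrix clause; c-commands the pronoun but lies outside its binding domain — allowed.
— Diana: subject of the clause headed by 'criticize'; c-commands the pronoun within its binding domain — blocked (Principle B).
— Olivia: possessor inside the subject DP of the clause headed by 'insisted'; does not c-command the pronoun — Principle B does not apply; allowed.

Bianca, Bianca's sister, Chloe, Olivia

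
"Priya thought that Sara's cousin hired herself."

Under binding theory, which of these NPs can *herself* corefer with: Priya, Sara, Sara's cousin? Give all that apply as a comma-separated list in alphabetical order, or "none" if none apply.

*herself* is a reflexive; Principle A requires it to be bound within its binding domain — the clause headed by 'hired'.
— Priya: subject of the matrix clause; c-commands the reflexive but lies outside its binding domain — cannot bind it (Principle A).
— Sara: possessor inside the subject DP of the clause headed by 'hired'; does not c-command the reflexive — cannot bind it (Principle A).
— Sara's cousin: subject of the clause headed by 'hired'; c-commands the reflexive within its binding domain — allowed (Principle A).

Sara's cousin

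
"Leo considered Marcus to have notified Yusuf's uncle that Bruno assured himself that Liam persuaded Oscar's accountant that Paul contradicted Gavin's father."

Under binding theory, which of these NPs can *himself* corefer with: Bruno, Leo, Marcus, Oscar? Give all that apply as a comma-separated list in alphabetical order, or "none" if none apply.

*himself* is a reflexive; Principle A requires it to be bound within its binding domain — the clause headed by 'assured'.
— Bruno: subject of the clause headed by 'assured'; c-commands the reflexive within its binding domain — allowed (Principle A).
— Leo: subject of the matrix clause; c-commands the reflexive but lies outside its binding domain — cannot bind it (Principle A).
— Marcus: subject of the clause headed by 'notified'; c-commands the reflexive but lies outside its binding domain — cannot bind it (Principle A).
— Oscar: possessor inside the object DP of the clause headed by 'persuaded'; does not c-command the reflexive — cannot bind it (Principle A).

Bruno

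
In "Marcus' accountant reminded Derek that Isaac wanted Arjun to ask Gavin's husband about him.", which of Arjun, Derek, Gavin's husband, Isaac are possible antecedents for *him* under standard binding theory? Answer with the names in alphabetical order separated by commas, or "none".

*him* is a pronoun; Principle B requires it to be free in its binding domain — the clause headed by 'ask'.
— Arjun: subject of the clause headed by 'ask'; c-commands the pronoun within its binding domain — blocked (Principle B).
— Derek: object of the matrix clause; c-commands the pronoun but lies outside its binding domain — allowed.
— Gavin's husband: object of the clause headed by 'ask'; c-commands the pronoun within its binding domain — blocked (Principle B).
— Isaac: subject of the clause headed by 'wanted'; c-commands the pronoun but lies outside its binding domain — allowed.

Derek, Isaac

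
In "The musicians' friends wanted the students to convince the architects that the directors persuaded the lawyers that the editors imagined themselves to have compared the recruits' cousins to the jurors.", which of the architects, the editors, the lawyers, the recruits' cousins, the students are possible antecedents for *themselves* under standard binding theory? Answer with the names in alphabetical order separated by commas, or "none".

the editors

*themselves* is a reflexive; Principle A requires it to be bound within its binding domain — the clause headed by 'imagined'.
— the architects: object of the clause headed by 'convince'; c-commands the reflexive but lies outside its binding domain — cannot bind it (Principle A).
— the editors: subject of the clause headed by 'imagined'; c-commands the reflexive within its binding domain — allowed (Principle A).
— the lawyers: object of the clause headed by 'persuaded'; c-commands the reflexive but lies outside its binding domain — cannot bind it (Principle A).
— the recruits' cousins: object of the clause headed by 'compared'; does not c-command the reflexive — cannot bind it (Principle A).
— the students: subject of the clause headed by 'convince'; c-commands the reflexive but lies outside its binding domain — cannot bind it (Principle A).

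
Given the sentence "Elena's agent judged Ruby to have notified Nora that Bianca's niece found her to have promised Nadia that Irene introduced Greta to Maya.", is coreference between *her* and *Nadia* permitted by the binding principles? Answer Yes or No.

No

*her* is a pronoun; Principle B requires it to be free in its binding domain — the clause headed by 'found'.
— Nadia: object of the clause headed by 'promised'; is c-commanded by the pronoun; coreference would bind this R-expression — blocked (Principle C).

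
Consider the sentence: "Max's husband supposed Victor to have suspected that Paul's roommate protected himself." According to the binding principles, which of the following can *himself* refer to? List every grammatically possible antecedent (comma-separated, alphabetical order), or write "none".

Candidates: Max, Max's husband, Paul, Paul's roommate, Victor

*himself* is a reflexive; Principle A requires it to be bound within its binding domain — the clause headed by 'protected'.
— Max: possessor inside the subject DP of the matrix clause; does not c-command the reflexive — cannot bind it (Principle A).
— Max's husband: subject of the matrix clause; c-commands the reflexive but lies outside its binding domain — cannot bind it (Principle A).
— Paul: possessor inside the subject DP of the clause headed by 'protected'; does not c-command the reflexive — cannot bind it (Principle A).
— Paul's roommate: subject of the clause headed by 'protected'; c-commands the reflexive within its binding domain — allowed (Principle A).
— Victor: subject of the clause headed by 'suspected'; c-commands the reflexive but lies outside its binding domain — cannot bind it (Principle A).

Paul's roommate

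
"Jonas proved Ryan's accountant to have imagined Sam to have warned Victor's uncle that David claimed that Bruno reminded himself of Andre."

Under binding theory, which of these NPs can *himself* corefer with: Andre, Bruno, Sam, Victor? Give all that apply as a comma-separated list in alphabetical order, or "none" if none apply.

*himself* is a reflexive; Principle A requires it to be bound within its binding domain — the clause headed by 'reminded'.
— Andre: second object of the clause headed by 'reminded'; does not c-command the reflexive — cannot bind it (Principle A).
— Bruno: subject of the clause headed by 'reminded'; c-commands the reflexive within its binding domain — allowed (Principle A).
— Sam: subject of the clause headed by 'warned'; c-commands the reflexive but lies outside its binding domain — cannot bind it (Principle A).
— Victor: possessor inside the object DP of the clause headed by 'warned'; does not c-command the reflexive — cannot bind it (Principle A).

Bruno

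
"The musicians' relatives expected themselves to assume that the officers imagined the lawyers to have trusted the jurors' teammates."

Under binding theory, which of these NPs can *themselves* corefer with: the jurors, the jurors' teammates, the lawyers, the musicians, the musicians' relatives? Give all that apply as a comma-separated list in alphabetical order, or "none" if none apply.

*themselves* is a reflexive; Principle A requires it to be bound within its binding domain — the matrix clause.
— the jurors: possessor inside the object DP of the clause headed by 'trusted'; does not c-command the reflexive — cannot bind it (Principle A).
— the jurors' teammates: object of the clause headed by 'trusted'; does not c-command the reflexive — cannot bind it (Principle A).
— the lawyers: subject of the clause headed by 'trusted'; does not c-command the reflexive — cannot bind it (Principle A).
— the musicians: possessor inside the subject DP of the matrix clause; does not c-command the reflexive — cannot bind it (Principle A).
— the musicians' relatives: subject of the matrix clause; c-commands the reflexive within its binding domain — allowed (Principle A).

the musicians' relatives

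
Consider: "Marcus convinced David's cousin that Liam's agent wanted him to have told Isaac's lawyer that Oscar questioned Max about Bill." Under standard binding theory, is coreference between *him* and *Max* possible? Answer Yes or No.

*Max* is an R-expression; Principle C requires it to be free (not bound by any c-commanding expression).
— him: subject of the clause headed by 'told'; the pronoun c-commands the R-expression — coreference blocked (Principle C).

No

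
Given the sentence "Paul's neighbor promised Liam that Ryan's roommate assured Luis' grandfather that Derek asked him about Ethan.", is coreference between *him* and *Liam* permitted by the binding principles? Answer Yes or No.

*him* is a pronoun; Principle B requires it to be free in its binding domain — the clause headed by 'asked'.
— Liam: object of the matrix clause; c-commands the pronoun but lies outside its binding domain — allowed.

Yes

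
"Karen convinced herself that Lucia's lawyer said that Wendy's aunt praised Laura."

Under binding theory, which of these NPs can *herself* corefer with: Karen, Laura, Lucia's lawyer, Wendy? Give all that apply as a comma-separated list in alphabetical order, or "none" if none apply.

*herself* is a reflexive; Principle A requires it to be bound within its binding domain — the matrix clause.
— Karen: subject of the matrix clause; c-commands the reflexive within its binding domain — allowed (Principle A).
— Laura: object of the clause headed by 'praised'; does not c-command the reflexive — cannot bind it (Principle A).
— Lucia's lawyer: subject of the clause headed by 'said'; does not c-command the reflexive — cannot bind it (Principle A).
— Wendy: possessor inside the subject DP of the clause headed by 'praised'; does not c-command the reflexive — cannot bind it (Principle A).

Karen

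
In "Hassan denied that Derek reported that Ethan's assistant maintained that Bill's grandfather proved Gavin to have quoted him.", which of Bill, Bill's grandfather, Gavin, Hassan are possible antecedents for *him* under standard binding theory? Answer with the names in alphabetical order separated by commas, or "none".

*him* is a pronoun; Principle B requires it to be free in its binding domain — the clause headed by 'quoted'.
— Bill: possessor inside the subject DP of the clause headed by 'proved'; does not c-command the pronoun — Principle B does not apply; allowed.
— Bill's grandfather: subject of the clause headed by 'proved'; c-commands the pronoun but lies outside its binding domain — allowed.
— Gavin: subject of the clause headed by 'quoted'; c-commands the pronoun within its binding domain — blocked (Principle B).
— Hassan: subject of the matrix clause; c-commands the pronoun but lies outside its binding domain — allowed.

Bill, Bill's grandfather, Hassan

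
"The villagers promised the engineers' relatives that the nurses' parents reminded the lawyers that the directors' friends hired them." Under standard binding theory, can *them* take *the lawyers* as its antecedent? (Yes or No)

*them* is a pronoun; Principle B requires it to be free in its binding domain — the clause headed by 'hired'.
— the lawyers: object of the clause headed by 'reminded'; c-commands the pronoun but lies outside its binding domain — allowed.

Yes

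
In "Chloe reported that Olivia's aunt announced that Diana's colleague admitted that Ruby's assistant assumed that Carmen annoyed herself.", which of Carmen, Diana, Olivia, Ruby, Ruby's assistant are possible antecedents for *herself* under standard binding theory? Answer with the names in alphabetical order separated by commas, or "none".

Carmen

*herself* is a reflexive; Principle A requires it to be bound within its binding domain — the clause headed by 'annoyed'.
— Carmen: subject of the clause headed by 'annoyed'; c-commands the reflexive within its binding domain — allowed (Principle A).
— Diana: possessor inside the subject DP of the clause headed by 'admitted'; does not c-command the reflexive — cannot bind it (Principle A).
— Olivia: possessor inside the subject DP of the clause headed by 'announced'; does not c-command the reflexive — cannot bind it (Principle A).
— Ruby: possessor inside the subject DP of the clause headed by 'assumed'; does not c-command the reflexive — cannot bind it (Principle A).
— Ruby's assistant: subject of the clause headed by 'assumed'; c-commands the reflexive but lies outside its binding domain — cannot bind it (Principle A).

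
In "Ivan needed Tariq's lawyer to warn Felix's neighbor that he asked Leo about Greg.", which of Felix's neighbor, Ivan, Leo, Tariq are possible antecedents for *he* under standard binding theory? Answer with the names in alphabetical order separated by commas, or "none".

*he* is a pronoun; Principle B requires it to be free in its binding domain — the clause headed by 'asked'.
— Felix's neighbor: object of the clause headed by 'warn'; c-commands the pronoun but lies outside its binding domain — allowed.
— Ivan: subject of the matrix clause; c-commands the pronoun but lies outside its binding domain — allowed.
— Leo: object of the clause headed by 'asked'; is c-commanded by the pronoun; coreference would bind this R-expression — blocked (Principle C).
— Tariq: possessor inside the subject DP of the clause headed by 'warn'; does not c-command the pronoun — Principle B does not apply; allowed.

Felix's neighbor, Ivan, Tariq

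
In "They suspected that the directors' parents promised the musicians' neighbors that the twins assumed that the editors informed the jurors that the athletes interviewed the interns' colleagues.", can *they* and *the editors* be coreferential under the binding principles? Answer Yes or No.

*the editors* is an R-expression; Principle C requires it to be free (not bound by any c-commanding expression).
— they: subject of the matrix clause; the pronoun c-commands the R-expression — coreference blocked (Principle C).

No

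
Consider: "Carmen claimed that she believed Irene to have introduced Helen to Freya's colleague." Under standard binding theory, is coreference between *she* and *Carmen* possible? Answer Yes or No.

*Carmen* is an R-expression; Principle C requires it to be free (not bound by any c-commanding expression).
— she: subject of the clause headed by 'believed'; the pronoun does not c-command the R-expression — coreference allowed.

Yes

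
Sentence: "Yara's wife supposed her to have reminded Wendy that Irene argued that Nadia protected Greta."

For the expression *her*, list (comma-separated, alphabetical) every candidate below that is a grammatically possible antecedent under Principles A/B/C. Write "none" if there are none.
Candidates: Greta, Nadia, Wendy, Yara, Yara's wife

Yara

*her* is a pronoun; Principle B requires it to be free in its binding domain — the matrix clause.
— Greta: object of the clause headed by 'protected'; is c-commanded by the pronoun; coreference would bind this R-expression — blocked (Principle C).
— Nadia: subject of the clause headed by 'protected'; is c-commanded by the pronoun; coreference would bind this R-expression — blocked (Principle C).
— Wendy: object of the clause headed by 'reminded'; is c-commanded by the pronoun; coreference would bind this R-expression — blocked (Principle C).
— Yara: possessor inside the subject DP of the matrix clause; does not c-command the pronoun — Principle B does not apply; allowed.
— Yara's wife: subject of the matrix clause; c-commands the pronoun within its binding domain — blocked (Principle B).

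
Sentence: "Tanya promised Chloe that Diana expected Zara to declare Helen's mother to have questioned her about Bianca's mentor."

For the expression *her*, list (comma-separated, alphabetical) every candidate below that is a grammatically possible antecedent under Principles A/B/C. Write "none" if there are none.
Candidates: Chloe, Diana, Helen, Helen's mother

Chloe, Diana, Helen

*her* is a pronoun; Principle B requires it to be free in its binding domain — the clause headed by 'questioned'.
— Chloe: object of the matrix clause; c-commands the pronoun but lies outside its binding domain — allowed.
— Diana: subject of the clause headed by 'expected'; c-commands the pronoun but lies outside its binding domain — allowed.
— Helen: possessor inside the subject DP of the clause headed by 'questioned'; does not c-command the pronoun — Principle B does not apply; allowed.
— Helen's mother: subject of the clause headed by 'questioned'; c-commands the pronoun within its binding domain — blocked (Principle B).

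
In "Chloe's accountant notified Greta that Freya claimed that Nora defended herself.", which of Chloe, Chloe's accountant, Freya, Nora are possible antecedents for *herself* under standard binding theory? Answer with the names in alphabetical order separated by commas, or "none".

Nora

*herself* is a reflexive; Principle A requires it to be bound within its binding domain — the clause headed by 'defended'.
— Chloe: possessor inside the subject DP of the matrix clause; does not c-command the reflexive — cannot bind it (Principle A).
— Chloe's accountant: subject of the matrix clause; c-commands the reflexive but lies outside its binding domain — cannot bind it (Principle A).
— Freya: subject of the clause headed by 'claimed'; c-commands the reflexive but lies outside its binding domain — cannot bind it (Principle A).
— Nora: subject of the clause headed by 'defended'; c-commands the reflexive within its binding domain — allowed (Principle A).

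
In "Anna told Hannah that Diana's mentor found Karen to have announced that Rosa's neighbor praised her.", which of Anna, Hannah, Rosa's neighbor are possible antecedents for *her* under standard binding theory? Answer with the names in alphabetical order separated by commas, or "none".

Anna, Hannah

*her* is a pronoun; Principle B requires it to be free in its binding domain — the clause headed by 'praised'.
— Anna: subject of the matrix clause; c-commands the pronoun but lies outside its binding domain — allowed.
— Hannah: object of the matrix clause; c-commands the pronoun but lies outside its binding domain — allowed.
— Rosa's neighbor: subject of the clause headed by 'praised'; c-commands the pronoun within its binding domain — blocked (Principle B).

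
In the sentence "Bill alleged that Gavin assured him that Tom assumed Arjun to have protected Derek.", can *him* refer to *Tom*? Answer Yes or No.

*him* is a pronoun; Principle B requires it to be free in its binding domain — the clause headed by 'assured'.
— Tom: subject of the clause headed by 'assumed'; is c-commanded by the pronoun; coreference would bind this R-expression — blocked (Principle C).

No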